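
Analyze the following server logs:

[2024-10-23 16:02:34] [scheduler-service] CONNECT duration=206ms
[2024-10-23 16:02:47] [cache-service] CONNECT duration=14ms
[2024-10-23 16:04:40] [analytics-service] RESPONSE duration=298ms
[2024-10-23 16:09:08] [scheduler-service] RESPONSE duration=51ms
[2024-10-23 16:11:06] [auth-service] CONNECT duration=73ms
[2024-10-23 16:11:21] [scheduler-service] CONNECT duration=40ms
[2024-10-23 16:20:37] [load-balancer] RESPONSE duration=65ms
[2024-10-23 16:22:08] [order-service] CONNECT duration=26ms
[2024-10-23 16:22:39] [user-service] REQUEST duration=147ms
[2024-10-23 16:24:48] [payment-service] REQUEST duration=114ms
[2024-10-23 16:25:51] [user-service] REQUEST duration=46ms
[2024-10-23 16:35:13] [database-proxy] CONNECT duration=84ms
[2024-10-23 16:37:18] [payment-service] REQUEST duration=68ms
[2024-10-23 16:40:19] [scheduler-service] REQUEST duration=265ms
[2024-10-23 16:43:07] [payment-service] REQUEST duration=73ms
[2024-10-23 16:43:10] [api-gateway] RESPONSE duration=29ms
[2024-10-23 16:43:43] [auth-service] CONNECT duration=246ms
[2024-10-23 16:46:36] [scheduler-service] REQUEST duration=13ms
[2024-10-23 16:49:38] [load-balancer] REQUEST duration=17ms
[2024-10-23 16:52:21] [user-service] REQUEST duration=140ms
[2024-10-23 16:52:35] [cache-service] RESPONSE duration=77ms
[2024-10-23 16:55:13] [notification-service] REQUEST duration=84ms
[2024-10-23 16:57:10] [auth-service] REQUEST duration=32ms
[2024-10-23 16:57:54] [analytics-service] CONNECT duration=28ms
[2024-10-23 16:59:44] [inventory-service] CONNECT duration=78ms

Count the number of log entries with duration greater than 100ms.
7

To count timeouts:

1. Threshold: 100ms
2. Extract duration from each log entry
3. Count entries where duration > 100
4. Timeout count: 7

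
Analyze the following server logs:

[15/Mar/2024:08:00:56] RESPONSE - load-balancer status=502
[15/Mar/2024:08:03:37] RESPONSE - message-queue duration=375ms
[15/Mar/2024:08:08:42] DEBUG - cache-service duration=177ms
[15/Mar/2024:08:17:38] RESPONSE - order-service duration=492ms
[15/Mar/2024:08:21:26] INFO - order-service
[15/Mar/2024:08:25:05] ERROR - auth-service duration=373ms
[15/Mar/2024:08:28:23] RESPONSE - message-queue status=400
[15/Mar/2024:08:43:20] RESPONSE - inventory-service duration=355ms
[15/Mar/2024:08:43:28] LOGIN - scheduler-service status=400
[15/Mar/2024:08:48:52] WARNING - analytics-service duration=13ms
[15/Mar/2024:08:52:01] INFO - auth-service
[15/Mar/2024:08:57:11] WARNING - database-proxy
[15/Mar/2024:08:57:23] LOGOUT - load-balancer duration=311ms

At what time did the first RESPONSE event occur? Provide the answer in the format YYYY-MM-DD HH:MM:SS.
2024-03-15 08:00:56

To find the first event:

1. Filter for all RESPONSE events
2. Sort by timestamp
3. Select the first one
4. Timestamp: 2024-03-15 08:00:56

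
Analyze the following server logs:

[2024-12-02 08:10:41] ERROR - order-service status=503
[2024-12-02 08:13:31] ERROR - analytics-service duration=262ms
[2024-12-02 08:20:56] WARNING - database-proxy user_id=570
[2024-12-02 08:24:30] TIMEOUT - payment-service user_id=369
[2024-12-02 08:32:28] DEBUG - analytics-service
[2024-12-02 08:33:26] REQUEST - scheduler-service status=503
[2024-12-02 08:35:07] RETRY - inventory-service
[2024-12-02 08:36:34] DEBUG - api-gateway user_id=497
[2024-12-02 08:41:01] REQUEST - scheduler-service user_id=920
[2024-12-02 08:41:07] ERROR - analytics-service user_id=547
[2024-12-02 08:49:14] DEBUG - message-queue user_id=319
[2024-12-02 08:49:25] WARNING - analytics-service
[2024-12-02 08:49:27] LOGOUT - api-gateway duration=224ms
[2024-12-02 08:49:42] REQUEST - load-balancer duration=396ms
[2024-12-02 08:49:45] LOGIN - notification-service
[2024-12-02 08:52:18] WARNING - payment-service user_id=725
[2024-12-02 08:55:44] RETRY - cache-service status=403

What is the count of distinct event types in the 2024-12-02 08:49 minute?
5

To count unique event types:

1. Filter events in the minute starting at 2024-12-02 08:49
2. Extract event types from matching entries
3. Count unique types: 5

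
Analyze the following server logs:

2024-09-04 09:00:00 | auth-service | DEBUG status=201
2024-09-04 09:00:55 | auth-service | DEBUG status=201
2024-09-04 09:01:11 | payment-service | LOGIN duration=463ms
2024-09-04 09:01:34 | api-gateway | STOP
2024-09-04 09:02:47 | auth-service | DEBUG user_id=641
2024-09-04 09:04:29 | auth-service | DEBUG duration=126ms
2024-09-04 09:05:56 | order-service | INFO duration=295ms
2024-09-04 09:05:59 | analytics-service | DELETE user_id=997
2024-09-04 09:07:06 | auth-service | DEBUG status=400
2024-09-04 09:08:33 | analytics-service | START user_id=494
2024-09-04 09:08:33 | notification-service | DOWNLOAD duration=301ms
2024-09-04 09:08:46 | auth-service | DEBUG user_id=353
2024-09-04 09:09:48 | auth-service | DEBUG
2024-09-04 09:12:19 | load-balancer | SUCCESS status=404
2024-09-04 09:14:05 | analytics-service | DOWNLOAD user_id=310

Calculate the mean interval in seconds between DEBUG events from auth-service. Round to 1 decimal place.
98.0

To calculate average interval:

1. Find all DEBUG events for auth-service in order
2. Calculate time gaps between consecutive events
3. Compute mean of gaps: 588 / 6 = 98.0 seconds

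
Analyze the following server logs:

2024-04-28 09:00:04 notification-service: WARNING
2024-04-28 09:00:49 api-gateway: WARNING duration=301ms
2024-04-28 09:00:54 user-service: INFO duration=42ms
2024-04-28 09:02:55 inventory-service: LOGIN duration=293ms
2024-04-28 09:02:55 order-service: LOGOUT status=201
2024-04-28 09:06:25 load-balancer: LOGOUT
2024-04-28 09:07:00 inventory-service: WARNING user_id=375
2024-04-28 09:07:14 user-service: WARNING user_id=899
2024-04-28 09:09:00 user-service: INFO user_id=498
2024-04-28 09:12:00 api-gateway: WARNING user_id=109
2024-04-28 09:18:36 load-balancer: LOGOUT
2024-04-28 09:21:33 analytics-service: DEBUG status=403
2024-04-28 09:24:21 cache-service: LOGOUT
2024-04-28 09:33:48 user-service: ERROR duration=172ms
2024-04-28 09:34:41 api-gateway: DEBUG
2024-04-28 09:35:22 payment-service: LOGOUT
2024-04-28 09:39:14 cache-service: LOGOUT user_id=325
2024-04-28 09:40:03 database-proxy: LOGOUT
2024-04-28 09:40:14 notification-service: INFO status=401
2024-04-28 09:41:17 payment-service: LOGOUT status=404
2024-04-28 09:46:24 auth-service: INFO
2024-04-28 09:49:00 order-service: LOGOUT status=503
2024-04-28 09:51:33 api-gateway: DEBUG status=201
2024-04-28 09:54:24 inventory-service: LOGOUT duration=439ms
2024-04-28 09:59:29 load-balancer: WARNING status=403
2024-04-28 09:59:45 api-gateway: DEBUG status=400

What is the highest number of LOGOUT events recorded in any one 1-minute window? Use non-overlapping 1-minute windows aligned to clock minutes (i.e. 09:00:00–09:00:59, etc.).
1

To find the burst window:

1. Divide the log period into non-overlapping 1-minute windows starting at 09:00
2. Count LOGOUT events in each window
3. Find the window with maximum count
4. Maximum events in a window: 1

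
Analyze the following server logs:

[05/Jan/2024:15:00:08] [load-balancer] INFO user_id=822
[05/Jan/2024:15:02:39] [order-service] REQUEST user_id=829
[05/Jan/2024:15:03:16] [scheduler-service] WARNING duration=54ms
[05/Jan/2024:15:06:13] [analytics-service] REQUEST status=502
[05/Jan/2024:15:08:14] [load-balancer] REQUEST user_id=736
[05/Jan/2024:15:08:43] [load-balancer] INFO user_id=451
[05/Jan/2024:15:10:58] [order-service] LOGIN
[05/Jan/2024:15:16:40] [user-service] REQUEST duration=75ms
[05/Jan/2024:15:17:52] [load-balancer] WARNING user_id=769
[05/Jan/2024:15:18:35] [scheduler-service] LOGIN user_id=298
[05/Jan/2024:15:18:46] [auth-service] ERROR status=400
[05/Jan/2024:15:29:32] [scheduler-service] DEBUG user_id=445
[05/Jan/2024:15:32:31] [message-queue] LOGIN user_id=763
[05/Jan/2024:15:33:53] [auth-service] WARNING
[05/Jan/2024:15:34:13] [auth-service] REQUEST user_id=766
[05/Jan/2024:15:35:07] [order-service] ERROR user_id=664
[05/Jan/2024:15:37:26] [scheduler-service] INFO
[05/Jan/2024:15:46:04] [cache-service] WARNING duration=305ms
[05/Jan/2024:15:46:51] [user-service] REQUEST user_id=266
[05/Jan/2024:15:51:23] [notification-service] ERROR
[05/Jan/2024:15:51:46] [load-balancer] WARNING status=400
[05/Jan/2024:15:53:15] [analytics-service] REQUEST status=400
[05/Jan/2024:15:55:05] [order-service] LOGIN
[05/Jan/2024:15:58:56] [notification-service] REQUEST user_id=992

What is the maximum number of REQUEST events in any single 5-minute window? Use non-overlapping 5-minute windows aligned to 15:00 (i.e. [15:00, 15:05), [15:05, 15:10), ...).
2

To find the burst window:

1. Divide the log period into non-overlapping 5-minute windows starting at 15:00
2. Count REQUEST events in each window
3. Find the window with maximum count
4. Maximum events in a window: 2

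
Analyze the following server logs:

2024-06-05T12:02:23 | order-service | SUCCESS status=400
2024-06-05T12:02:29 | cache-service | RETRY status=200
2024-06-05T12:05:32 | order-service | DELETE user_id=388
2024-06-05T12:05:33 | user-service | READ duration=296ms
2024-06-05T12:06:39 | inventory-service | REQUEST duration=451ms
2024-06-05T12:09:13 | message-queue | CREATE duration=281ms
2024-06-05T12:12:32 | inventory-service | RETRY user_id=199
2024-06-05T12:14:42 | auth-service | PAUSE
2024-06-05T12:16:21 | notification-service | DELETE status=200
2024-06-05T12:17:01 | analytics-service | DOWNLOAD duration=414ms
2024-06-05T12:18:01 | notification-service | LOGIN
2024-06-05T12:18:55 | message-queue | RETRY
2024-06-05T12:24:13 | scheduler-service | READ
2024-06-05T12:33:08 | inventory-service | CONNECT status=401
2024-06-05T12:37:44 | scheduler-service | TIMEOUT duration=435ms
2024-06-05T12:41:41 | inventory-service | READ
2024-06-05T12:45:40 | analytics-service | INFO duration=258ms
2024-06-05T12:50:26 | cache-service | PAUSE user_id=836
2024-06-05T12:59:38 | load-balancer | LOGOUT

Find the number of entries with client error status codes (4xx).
2

To find matching entries:

1. Pattern to match: client error status codes (4xx)
2. Scan each log entry for the pattern
3. Count matches: 2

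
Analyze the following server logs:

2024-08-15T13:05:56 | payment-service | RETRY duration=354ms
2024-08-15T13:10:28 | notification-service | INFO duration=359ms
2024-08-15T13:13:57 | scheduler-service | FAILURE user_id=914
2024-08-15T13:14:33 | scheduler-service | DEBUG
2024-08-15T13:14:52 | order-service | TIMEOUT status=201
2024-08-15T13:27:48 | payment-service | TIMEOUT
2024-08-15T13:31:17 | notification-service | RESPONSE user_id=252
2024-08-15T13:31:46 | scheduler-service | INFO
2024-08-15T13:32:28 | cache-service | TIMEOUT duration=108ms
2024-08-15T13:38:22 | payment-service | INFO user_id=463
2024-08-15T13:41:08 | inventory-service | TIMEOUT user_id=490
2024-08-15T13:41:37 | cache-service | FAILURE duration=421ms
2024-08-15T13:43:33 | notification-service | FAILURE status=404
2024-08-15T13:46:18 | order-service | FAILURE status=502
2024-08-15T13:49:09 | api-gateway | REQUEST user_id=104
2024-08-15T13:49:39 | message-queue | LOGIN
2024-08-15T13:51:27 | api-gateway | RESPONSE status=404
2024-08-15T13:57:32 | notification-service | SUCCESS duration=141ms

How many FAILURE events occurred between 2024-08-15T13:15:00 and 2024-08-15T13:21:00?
0

To count events in the time window:

1. Window boundaries: 2024-08-15T13:15:00 to 2024-08-15T13:21:00
2. Filter for FAILURE events within this window
3. Count matching events: 0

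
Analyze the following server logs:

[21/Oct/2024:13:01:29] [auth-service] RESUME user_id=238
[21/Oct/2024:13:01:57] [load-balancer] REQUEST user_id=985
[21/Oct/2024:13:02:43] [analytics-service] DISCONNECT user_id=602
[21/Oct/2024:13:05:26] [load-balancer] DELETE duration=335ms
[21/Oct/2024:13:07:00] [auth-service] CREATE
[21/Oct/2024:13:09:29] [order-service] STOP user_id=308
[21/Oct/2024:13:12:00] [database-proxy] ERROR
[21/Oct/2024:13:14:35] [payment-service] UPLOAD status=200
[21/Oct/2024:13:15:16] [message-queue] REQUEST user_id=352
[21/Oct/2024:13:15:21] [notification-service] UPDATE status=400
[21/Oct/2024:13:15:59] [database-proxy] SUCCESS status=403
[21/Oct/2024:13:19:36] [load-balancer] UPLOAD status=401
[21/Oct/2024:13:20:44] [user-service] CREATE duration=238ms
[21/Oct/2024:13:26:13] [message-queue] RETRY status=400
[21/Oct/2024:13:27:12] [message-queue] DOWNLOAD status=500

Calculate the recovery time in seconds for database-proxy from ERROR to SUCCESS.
239

To calculate recovery time:

1. Find ERROR event for database-proxy: 21/Oct/2024:13:12:00
2. Find next SUCCESS event for database-proxy: 21/Oct/2024:13:15:59
3. Recovery time: 21/Oct/2024:13:15:59 - 21/Oct/2024:13:12:00 = 239 seconds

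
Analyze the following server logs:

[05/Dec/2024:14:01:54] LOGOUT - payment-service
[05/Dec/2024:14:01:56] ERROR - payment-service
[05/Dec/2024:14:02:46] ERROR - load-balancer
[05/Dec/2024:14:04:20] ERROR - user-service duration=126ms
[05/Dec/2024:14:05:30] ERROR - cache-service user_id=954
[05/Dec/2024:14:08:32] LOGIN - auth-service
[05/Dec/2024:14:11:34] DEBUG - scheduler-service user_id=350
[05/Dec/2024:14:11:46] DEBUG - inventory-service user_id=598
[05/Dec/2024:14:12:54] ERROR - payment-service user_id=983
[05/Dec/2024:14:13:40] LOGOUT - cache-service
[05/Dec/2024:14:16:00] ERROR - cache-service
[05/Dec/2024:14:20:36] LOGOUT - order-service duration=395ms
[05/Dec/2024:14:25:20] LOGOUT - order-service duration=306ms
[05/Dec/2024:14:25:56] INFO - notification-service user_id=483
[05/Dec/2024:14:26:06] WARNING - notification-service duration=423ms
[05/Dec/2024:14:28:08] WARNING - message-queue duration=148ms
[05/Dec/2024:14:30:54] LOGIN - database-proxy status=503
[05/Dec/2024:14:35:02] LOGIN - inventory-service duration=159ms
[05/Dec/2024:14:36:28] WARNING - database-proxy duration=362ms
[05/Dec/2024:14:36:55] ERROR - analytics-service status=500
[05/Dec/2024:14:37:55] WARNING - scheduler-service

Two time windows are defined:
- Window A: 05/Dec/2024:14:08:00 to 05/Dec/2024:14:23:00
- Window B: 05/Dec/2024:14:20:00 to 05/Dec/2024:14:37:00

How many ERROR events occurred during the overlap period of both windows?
0

To find overlap events:

1. Window A: 05/Dec/2024:14:08:00 to 05/Dec/2024:14:23:00
2. Window B: 05/Dec/2024:14:20:00 to 05/Dec/2024:14:37:00
3. Overlap period: 05/Dec/2024:14:20:00 to 05/Dec/2024:14:23:00
4. Count ERROR events in overlap: 0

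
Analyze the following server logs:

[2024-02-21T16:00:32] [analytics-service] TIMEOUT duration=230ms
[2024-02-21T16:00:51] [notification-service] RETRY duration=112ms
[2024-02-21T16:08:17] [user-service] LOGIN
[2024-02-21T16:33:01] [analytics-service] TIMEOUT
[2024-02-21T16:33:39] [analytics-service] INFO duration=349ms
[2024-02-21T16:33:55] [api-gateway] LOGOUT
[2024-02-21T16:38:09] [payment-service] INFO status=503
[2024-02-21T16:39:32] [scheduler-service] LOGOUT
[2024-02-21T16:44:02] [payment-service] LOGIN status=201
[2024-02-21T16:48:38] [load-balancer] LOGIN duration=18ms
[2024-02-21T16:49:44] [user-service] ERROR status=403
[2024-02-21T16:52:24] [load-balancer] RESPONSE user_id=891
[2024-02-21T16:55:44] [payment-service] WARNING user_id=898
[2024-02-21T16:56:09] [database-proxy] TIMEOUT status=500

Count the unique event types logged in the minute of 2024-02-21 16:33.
3

To count unique event types:

1. Filter events in the minute starting at 2024-02-21 16:33
2. Extract event types from matching entries
3. Count unique types: 3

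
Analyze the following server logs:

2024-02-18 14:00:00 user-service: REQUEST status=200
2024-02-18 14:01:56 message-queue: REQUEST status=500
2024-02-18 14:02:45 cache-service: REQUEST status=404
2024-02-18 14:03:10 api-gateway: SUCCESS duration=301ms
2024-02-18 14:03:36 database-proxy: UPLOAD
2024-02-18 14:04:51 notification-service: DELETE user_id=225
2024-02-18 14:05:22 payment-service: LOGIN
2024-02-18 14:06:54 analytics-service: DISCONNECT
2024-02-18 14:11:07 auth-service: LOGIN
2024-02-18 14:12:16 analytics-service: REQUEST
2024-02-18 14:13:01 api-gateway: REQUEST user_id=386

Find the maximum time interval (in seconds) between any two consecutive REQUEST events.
571

To find the longest gap:

1. Extract all REQUEST events in chronological order
2. Calculate time differences between consecutive events
3. Find the maximum difference
4. Longest gap: 571 seconds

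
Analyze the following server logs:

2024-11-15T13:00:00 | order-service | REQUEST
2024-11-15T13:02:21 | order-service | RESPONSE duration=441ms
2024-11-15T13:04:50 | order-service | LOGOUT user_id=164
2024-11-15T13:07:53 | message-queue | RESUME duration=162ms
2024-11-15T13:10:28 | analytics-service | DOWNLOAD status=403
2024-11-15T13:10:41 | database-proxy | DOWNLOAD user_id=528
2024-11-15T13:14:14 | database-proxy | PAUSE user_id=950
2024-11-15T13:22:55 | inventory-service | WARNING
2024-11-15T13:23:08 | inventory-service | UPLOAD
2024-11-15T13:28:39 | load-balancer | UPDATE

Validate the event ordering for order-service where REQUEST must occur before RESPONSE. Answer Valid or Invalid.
Valid

To validate ordering:

1. Required order: REQUEST → RESPONSE
2. Rule: REQUEST must occur before RESPONSE
3. Check actual order of events for order-service
4. Result: Valid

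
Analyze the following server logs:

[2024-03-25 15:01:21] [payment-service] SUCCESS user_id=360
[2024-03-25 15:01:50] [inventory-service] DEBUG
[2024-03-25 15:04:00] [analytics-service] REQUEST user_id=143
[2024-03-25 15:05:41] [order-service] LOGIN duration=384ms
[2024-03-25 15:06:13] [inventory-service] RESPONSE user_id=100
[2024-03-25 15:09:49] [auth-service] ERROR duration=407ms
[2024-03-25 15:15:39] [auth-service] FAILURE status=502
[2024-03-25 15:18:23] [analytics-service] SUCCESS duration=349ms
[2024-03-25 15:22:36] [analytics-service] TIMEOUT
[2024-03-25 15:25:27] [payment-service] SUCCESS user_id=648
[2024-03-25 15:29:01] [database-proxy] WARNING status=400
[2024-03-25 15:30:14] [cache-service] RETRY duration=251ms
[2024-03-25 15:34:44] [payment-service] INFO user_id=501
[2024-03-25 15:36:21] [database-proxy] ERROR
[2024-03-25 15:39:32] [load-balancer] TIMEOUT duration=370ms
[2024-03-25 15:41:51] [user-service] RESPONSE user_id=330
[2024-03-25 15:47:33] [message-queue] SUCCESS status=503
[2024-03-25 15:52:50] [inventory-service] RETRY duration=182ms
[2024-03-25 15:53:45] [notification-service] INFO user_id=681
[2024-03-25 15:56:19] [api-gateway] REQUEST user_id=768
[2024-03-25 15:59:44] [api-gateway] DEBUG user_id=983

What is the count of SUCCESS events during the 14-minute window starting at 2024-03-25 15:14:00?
2

To count events in the time window:

1. Window boundaries: 2024-03-25 15:14:00 to 2024-03-25 15:28:00
2. Filter for SUCCESS events within this window
3. Count matching events: 2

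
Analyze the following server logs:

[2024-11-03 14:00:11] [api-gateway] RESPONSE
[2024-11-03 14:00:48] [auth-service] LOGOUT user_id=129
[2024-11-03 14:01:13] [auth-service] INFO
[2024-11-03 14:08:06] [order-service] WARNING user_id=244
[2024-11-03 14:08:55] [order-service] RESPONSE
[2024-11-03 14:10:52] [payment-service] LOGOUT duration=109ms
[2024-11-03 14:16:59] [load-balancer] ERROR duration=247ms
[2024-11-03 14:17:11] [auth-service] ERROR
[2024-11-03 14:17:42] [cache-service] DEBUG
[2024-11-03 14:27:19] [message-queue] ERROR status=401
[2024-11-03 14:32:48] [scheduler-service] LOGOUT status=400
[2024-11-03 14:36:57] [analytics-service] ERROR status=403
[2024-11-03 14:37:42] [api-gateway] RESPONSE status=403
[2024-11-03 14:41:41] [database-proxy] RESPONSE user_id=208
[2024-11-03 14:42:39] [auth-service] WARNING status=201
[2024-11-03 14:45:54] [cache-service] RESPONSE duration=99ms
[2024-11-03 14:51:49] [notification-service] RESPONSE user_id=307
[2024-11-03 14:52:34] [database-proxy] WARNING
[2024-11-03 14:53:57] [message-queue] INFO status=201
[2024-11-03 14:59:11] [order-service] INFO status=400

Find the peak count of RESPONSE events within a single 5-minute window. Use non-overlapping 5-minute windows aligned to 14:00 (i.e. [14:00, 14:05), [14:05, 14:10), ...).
1

To find the burst window:

1. Divide the log period into non-overlapping 5-minute windows starting at 14:00
2. Count RESPONSE events in each window
3. Find the window with maximum count
4. Maximum events in a window: 1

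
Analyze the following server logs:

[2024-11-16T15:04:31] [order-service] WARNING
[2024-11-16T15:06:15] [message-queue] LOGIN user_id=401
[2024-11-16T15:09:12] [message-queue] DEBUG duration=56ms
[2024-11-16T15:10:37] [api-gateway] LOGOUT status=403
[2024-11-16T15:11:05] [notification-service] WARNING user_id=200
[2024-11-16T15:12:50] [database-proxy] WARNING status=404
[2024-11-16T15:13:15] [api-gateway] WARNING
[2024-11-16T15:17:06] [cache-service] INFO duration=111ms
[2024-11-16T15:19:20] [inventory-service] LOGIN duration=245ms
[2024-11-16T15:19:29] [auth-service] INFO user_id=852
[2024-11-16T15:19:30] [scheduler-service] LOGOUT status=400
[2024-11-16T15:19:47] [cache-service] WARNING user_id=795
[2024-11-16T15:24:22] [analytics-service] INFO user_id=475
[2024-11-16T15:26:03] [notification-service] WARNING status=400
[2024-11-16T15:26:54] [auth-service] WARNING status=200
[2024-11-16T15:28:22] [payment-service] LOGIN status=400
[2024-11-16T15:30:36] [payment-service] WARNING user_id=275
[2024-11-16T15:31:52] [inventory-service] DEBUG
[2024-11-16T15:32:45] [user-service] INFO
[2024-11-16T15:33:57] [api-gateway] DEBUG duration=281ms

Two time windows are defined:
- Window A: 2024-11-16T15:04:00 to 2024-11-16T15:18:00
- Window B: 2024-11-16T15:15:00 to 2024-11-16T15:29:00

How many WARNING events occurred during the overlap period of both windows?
0

To find overlap events:

1. Window A: 2024-11-16T15:04:00 to 2024-11-16T15:18:00
2. Window B: 2024-11-16T15:15:00 to 2024-11-16T15:29:00
3. Overlap period: 2024-11-16T15:15:00 to 2024-11-16T15:18:00
4. Count WARNING events in overlap: 0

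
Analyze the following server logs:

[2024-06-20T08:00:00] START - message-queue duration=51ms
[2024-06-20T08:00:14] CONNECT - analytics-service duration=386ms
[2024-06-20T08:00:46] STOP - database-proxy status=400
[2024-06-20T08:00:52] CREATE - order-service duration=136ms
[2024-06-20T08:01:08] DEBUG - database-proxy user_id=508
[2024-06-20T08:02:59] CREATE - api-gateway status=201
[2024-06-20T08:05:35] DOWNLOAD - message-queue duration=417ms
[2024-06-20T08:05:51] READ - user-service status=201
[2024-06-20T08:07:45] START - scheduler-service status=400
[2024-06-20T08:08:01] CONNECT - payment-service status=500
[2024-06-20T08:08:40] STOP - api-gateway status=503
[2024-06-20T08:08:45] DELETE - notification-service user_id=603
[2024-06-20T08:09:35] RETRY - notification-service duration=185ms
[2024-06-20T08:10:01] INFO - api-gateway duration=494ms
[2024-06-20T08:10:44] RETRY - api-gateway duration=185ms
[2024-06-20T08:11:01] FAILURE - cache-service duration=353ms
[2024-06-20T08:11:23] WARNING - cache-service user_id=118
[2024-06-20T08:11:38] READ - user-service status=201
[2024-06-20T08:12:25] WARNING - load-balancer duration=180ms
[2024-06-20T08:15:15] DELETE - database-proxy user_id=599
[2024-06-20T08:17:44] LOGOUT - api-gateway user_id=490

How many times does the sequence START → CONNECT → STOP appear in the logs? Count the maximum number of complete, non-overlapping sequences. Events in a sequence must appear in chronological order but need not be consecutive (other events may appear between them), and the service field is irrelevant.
2

To count sequences:

1. Look for pattern: START → CONNECT → STOP
2. Greedily scan the log in chronological order, matching each sequence element in turn (ignoring service)
3. Each time the full pattern completes, increment the count and restart matching from the next event
4. Complete non-overlapping sequences found: 2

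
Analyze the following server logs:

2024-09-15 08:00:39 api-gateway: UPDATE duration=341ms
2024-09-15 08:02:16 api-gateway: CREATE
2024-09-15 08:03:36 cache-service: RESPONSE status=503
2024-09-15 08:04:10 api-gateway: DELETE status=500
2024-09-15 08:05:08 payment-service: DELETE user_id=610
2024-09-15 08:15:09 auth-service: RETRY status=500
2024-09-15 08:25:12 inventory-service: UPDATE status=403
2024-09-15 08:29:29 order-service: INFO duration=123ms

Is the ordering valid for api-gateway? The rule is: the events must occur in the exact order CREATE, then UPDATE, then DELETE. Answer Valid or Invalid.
Invalid

To validate ordering:

1. Required order: CREATE → UPDATE → DELETE
2. Rule: the events must occur in the exact order CREATE, then UPDATE, then DELETE
3. Check actual order of events for api-gateway
4. Result: Invalid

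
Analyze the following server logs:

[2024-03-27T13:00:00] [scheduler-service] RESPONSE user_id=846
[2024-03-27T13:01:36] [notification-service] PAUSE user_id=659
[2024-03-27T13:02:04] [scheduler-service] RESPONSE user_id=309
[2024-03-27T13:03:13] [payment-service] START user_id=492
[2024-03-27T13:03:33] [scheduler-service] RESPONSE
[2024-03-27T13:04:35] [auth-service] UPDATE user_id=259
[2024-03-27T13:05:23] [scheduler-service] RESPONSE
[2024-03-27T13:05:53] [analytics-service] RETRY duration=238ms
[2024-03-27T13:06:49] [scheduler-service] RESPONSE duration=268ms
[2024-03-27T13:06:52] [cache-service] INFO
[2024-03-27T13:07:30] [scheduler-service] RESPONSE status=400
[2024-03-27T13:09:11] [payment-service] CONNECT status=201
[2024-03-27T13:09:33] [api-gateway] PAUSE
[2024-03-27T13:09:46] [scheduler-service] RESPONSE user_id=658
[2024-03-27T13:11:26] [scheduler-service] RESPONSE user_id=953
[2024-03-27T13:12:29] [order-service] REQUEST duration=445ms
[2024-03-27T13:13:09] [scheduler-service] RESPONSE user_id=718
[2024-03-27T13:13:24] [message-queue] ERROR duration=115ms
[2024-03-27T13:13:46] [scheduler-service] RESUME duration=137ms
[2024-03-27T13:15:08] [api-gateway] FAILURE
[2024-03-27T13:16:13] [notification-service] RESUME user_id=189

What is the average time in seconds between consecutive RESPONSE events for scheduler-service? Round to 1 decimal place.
98.6

To calculate average interval:

1. Find all RESPONSE events for scheduler-service in order
2. Calculate time gaps between consecutive events
3. Compute mean of gaps: 789 / 8 = 98.6 seconds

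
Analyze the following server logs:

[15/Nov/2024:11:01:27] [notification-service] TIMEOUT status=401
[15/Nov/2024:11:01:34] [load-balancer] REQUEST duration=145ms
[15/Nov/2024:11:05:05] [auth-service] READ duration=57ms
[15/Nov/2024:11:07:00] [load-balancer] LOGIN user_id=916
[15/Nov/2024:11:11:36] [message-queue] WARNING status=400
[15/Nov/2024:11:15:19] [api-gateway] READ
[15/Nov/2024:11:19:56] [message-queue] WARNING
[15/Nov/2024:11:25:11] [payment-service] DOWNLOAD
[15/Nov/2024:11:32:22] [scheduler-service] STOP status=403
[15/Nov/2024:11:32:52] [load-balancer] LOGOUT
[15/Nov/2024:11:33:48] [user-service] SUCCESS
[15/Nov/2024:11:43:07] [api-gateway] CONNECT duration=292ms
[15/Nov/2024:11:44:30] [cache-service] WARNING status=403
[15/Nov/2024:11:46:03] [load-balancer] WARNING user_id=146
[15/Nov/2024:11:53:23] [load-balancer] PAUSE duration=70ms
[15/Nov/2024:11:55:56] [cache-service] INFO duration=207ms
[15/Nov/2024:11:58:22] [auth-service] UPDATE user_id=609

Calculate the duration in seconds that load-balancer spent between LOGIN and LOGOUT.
1552

To calculate state duration:

1. Find LOGIN event for load-balancer: 15/Nov/2024:11:07:00
2. Find LOGOUT event for load-balancer: 15/Nov/2024:11:32:52
3. Calculate duration: 15/Nov/2024:11:32:52 - 15/Nov/2024:11:07:00 = 1552 seconds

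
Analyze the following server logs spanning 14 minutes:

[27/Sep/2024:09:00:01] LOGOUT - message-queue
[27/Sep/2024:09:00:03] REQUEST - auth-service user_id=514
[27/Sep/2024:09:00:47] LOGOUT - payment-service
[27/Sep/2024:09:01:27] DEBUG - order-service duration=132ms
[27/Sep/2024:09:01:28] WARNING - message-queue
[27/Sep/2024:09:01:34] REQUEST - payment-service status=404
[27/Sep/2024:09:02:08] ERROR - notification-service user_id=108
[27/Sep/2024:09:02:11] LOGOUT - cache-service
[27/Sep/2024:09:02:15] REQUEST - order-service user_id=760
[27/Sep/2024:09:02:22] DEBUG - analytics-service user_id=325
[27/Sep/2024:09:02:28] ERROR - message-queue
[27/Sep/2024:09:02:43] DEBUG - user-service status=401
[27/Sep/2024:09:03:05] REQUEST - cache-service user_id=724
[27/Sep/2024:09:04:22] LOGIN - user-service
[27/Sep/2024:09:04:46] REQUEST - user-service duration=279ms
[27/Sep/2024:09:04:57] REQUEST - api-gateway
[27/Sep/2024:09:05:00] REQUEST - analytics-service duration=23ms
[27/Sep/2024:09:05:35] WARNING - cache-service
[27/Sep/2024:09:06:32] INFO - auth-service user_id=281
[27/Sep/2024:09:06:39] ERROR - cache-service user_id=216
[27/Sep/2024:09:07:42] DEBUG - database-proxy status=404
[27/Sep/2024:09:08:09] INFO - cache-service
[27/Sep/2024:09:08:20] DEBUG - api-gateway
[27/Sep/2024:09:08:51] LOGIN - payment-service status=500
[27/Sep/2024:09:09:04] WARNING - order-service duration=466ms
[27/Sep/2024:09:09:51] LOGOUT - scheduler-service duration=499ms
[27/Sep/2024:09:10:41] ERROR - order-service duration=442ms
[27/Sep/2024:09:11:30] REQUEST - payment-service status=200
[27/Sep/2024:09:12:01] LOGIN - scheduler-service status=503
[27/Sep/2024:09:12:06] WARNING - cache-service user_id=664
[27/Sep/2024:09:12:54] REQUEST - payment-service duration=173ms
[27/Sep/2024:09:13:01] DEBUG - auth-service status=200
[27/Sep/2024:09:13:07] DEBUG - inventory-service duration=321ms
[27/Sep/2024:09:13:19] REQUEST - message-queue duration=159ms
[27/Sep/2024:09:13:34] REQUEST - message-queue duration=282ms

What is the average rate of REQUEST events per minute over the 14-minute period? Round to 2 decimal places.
0.79

To calculate the rate:

1. Count total REQUEST events: 11
2. Total time period: 14 minutes
3. Rate = 11 / 14 = 0.79 events per minute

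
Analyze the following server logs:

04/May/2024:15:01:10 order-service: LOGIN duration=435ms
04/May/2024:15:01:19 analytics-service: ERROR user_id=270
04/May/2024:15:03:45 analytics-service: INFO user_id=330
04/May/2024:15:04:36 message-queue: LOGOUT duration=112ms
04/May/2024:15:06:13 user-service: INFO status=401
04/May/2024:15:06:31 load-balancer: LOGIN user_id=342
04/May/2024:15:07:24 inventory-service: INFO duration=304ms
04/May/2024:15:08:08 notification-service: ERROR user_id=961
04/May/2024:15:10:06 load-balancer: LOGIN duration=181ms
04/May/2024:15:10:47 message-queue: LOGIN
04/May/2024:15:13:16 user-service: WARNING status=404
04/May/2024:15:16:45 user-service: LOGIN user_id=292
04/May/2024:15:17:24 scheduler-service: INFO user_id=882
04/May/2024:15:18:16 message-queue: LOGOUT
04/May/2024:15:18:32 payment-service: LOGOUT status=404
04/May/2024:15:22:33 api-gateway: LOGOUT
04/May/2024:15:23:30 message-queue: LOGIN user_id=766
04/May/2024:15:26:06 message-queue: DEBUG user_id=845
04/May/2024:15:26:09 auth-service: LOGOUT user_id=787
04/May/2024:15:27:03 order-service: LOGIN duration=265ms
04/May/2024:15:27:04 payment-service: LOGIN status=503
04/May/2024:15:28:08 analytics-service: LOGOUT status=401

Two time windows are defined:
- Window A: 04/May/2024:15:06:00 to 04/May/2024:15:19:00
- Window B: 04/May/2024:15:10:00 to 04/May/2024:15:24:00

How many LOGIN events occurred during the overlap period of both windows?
3

To find overlap events:

1. Window A: 04/May/2024:15:06:00 to 04/May/2024:15:19:00
2. Window B: 04/May/2024:15:10:00 to 04/May/2024:15:24:00
3. Overlap period: 04/May/2024:15:10:00 to 04/May/2024:15:19:00
4. Count LOGIN events in overlap: 3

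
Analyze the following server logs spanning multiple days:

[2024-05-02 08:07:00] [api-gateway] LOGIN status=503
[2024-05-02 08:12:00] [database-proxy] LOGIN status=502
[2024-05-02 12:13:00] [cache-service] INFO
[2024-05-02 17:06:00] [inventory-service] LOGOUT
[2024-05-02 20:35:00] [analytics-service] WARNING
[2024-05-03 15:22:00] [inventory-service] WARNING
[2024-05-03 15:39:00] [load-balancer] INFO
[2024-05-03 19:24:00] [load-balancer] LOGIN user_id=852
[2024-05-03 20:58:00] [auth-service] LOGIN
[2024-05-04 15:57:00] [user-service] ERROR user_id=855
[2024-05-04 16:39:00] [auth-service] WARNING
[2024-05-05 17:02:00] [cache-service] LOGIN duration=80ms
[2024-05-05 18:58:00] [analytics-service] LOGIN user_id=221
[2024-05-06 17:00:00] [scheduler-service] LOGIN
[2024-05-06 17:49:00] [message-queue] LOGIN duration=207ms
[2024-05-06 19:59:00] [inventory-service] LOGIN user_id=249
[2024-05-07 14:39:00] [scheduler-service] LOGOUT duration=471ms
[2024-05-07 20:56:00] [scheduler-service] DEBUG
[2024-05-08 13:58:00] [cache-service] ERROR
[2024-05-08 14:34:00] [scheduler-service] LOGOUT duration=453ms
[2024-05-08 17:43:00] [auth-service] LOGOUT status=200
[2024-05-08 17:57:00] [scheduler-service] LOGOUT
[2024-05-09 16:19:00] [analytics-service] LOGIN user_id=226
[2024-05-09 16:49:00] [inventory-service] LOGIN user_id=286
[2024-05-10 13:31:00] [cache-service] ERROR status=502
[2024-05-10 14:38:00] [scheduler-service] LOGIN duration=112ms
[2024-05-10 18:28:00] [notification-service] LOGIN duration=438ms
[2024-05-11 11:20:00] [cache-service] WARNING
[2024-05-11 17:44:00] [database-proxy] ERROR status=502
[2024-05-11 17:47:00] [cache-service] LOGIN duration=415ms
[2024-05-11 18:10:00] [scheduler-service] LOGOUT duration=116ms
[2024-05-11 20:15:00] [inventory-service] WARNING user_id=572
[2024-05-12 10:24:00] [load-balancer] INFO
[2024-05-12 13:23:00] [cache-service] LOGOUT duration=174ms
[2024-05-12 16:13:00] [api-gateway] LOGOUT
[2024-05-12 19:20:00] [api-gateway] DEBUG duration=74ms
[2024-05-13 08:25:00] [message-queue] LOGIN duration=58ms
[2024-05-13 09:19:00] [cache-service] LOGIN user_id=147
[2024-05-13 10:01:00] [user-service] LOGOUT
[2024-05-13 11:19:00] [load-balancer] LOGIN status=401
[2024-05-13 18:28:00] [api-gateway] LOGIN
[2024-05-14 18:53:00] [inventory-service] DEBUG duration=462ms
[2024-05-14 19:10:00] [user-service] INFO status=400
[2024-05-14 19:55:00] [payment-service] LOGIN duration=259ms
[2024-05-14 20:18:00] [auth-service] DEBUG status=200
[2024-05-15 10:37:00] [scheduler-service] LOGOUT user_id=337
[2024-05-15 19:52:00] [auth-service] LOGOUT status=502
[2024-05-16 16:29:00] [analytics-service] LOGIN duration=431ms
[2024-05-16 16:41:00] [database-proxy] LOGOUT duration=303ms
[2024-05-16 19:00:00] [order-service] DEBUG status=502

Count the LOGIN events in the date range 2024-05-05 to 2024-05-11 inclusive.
10

To filter by date range:

1. Date range: 2024-05-05 through 2024-05-11, both dates inclusive
2. Filter for LOGIN events whose date falls in this range
3. Count matching events: 10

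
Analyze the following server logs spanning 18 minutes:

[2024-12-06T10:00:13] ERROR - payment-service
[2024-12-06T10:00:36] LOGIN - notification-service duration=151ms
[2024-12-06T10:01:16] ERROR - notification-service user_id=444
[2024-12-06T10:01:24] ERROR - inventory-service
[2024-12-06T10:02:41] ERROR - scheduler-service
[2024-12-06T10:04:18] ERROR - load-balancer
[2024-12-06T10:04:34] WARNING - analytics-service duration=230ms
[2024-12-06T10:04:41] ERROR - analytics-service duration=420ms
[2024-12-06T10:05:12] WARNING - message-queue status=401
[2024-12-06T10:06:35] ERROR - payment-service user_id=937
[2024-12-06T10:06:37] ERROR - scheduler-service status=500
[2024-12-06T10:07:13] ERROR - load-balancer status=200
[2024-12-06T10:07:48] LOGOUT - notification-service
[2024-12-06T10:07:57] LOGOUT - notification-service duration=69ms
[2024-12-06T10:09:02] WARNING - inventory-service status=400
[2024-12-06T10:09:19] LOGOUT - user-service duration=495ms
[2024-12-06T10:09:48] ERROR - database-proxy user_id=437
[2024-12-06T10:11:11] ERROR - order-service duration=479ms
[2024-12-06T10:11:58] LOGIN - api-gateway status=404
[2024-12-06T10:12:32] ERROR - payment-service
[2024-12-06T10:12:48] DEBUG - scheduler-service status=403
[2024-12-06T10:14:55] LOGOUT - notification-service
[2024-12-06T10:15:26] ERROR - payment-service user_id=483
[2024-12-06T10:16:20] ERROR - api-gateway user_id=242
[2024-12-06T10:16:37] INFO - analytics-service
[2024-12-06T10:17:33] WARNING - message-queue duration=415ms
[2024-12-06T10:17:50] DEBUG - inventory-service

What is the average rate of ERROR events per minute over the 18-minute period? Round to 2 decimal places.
0.78

To calculate the rate:

1. Count total ERROR events: 14
2. Total time period: 18 minutes
3. Rate = 14 / 18 = 0.78 events per minute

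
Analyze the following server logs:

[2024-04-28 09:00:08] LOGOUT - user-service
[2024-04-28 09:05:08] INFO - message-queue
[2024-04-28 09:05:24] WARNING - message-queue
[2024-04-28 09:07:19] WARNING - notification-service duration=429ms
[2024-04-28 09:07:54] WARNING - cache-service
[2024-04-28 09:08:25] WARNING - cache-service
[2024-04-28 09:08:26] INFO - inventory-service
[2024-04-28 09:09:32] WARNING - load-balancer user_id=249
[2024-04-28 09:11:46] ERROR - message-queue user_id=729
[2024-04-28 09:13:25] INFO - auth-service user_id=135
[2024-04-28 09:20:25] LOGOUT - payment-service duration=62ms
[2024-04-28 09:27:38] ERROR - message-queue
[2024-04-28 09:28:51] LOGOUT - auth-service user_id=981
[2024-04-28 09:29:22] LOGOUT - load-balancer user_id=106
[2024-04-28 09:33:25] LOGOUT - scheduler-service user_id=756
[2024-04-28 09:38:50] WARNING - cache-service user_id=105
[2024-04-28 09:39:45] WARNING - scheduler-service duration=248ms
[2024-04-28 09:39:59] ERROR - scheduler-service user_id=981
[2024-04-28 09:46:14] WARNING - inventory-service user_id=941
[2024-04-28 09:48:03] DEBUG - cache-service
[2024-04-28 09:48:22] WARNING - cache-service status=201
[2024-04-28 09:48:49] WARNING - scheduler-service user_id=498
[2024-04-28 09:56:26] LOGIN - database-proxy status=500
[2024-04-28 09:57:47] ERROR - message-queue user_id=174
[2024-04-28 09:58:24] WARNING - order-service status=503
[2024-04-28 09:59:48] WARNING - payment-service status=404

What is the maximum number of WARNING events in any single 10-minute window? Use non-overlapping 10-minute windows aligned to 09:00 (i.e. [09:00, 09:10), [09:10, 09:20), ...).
5

To find the burst window:

1. Divide the log period into non-overlapping 10-minute windows starting at 09:00
2. Count WARNING events in each window
3. Find the window with maximum count
4. Maximum events in a window: 5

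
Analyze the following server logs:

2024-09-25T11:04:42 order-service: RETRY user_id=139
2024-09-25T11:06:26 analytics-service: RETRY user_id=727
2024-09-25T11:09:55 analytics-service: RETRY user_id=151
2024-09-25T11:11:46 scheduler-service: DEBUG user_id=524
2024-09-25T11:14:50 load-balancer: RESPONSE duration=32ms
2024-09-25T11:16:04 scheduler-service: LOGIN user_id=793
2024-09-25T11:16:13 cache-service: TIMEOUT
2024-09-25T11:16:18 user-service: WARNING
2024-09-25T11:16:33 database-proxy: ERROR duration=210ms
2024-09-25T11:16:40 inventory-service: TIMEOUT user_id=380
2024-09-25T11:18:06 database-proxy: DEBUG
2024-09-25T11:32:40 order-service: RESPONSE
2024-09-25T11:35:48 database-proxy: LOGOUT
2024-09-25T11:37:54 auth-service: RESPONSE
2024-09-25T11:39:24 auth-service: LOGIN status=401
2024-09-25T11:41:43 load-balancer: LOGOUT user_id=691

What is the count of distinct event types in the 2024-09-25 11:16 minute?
4

To count unique event types:

1. Filter events in the minute starting at 2024-09-25 11:16
2. Extract event types from matching entries
3. Count unique types: 4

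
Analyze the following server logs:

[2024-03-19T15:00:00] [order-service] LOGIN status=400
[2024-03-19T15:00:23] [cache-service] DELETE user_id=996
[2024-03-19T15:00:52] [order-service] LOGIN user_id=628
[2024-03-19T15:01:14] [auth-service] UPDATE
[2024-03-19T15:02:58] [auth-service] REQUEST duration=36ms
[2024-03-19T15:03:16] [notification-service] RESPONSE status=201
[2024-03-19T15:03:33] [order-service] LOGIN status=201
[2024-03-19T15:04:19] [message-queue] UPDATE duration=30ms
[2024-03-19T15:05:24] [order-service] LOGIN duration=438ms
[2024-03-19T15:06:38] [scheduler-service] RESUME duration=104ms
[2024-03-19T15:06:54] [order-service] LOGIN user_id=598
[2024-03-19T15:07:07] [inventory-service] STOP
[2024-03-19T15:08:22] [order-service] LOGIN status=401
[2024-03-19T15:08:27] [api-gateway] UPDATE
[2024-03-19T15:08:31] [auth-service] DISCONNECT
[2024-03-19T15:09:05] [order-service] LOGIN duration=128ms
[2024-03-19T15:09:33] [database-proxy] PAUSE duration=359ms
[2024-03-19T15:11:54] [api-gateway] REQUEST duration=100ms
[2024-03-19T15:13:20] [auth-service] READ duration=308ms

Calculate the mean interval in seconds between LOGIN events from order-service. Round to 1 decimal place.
90.8

To calculate average interval:

1. Find all LOGIN events for order-service in order
2. Calculate time gaps between consecutive events
3. Compute mean of gaps: 545 / 6 = 90.8 seconds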